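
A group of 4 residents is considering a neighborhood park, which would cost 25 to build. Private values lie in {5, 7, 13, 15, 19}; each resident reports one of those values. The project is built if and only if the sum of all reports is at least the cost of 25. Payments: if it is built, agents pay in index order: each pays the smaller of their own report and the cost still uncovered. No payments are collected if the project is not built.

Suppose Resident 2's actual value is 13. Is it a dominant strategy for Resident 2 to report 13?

No

Consider the case where Resident 1 reports 5, Resident 3 reports 5 and Resident 4 reports 13.
Truthful report 13: project built, pays 13, utility 13 - 13 = 0.
Report 5 instead: project built, pays 5, utility 13 - 5 = 8.
Since 8 > 0, reporting 5 is strictly better here, so truthful reporting is not dominant.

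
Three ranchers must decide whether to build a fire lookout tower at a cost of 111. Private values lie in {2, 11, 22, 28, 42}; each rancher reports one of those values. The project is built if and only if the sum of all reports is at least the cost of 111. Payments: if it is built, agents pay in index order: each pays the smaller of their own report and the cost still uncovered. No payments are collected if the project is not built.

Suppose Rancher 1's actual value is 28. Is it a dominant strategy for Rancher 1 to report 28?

Yes

Check each profile of the others' reports and compare truth against every alternative report.
Others report (2, 2): truth gives 0, best alternative gives 0.
Others report (2, 11): truth gives 0, best alternative gives 0.
Others report (2, 22): truth gives 0, best alternative gives 0.
Others report (2, 28): truth gives 0, best alternative gives 0.
Others report (2, 42): truth gives 0, best alternative gives 0.
Others report (11, 2): truth gives 0, best alternative gives 0.
(Remaining 19 profiles checked similarly; truth is weakly best in each.)
In every case the truthful report is at least as good as any alternative, so it is a dominant strategy.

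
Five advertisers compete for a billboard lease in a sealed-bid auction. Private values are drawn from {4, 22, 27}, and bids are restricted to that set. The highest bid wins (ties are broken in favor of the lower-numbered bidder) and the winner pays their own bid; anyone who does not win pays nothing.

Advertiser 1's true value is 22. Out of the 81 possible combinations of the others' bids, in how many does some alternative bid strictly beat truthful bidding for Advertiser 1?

Others bid (4, 4, 4, 4): truth gives 0; bid 4 gives 18 > 0. Violating.
Others bid (4, 4, 4, 22): truth gives 0; no alternative beats it.
Others bid (4, 4, 4, 27): truth gives 0; no alternative beats it.
(Checking all 81 profiles: 1 has a profitable deviation, 80 do not.)

1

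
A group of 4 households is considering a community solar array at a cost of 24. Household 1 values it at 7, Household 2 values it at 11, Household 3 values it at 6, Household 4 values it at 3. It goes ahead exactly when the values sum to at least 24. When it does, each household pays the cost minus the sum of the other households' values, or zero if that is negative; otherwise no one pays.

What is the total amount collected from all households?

15

Total value 27 ≥ cost 24, so it is built.
Household 1: others sum to 20; max(0, 24 - 20) = 4.
Household 2: others sum to 16; max(0, 24 - 16) = 8.
Household 3: others sum to 21; max(0, 24 - 21) = 3.
Household 4: others sum to 24; max(0, 24 - 24) = 0.
Total collected = 4 + 8 + 3 + 0 = 15.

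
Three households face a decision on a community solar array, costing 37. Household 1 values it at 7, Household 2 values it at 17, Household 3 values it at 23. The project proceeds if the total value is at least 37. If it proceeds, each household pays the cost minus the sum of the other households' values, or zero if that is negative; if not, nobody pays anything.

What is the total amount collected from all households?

20

Total value 47 ≥ cost 37, so it is built.
Household 1: others sum to 40; max(0, 37 - 40) = 0.
Household 2: others sum to 30; max(0, 37 - 30) = 7.
Household 3: others sum to 24; max(0, 37 - 24) = 13.
Total collected = 0 + 7 + 13 = 20.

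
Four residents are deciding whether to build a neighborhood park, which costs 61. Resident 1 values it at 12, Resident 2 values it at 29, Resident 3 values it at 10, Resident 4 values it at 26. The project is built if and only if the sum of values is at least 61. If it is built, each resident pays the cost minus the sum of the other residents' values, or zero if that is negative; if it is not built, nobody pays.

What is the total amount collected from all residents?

23

Total value 77 ≥ cost 61, so it is built.
Resident 1: others sum to 65; max(0, 61 - 65) = 0.
Resident 2: others sum to 48; max(0, 61 - 48) = 13.
Resident 3: others sum to 67; max(0, 61 - 67) = 0.
Resident 4: others sum to 51; max(0, 61 - 51) = 10.
Total collected = 0 + 13 + 0 + 10 = 23.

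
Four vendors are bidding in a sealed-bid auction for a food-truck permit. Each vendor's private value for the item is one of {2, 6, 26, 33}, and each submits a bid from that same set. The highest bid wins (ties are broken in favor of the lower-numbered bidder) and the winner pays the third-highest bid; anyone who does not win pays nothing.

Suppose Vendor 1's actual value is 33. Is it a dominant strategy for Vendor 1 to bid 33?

Check each profile of the others' bids and compare truth against every alternative bid.
Others bid (2, 2, 33): truth gives 31, best alternative gives 0.
Others bid (2, 33, 2): truth gives 31, best alternative gives 0.
Others bid (33, 2, 2): truth gives 31, best alternative gives 0.
Others bid (2, 6, 33): truth gives 27, best alternative gives 0.
Others bid (2, 33, 6): truth gives 27, best alternative gives 0.
Others bid (6, 2, 33): truth gives 27, best alternative gives 0.
(Remaining 58 profiles checked similarly; truth is weakly best in each.)
In every case the truthful bid is at least as good as any alternative, so it is a dominant strategy.

Yes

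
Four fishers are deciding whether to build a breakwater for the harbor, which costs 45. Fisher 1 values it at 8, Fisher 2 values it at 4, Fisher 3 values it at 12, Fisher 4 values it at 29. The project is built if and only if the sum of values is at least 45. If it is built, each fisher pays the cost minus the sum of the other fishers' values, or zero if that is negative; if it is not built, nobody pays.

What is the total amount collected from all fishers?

25

Total value 53 ≥ cost 45, so it is built.
Fisher 1: others sum to 45; max(0, 45 - 45) = 0.
Fisher 2: others sum to 49; max(0, 45 - 49) = 0.
Fisher 3: others sum to 41; max(0, 45 - 41) = 4.
Fisher 4: others sum to 24; max(0, 45 - 24) = 21.
Total collected = 0 + 0 + 4 + 21 = 25.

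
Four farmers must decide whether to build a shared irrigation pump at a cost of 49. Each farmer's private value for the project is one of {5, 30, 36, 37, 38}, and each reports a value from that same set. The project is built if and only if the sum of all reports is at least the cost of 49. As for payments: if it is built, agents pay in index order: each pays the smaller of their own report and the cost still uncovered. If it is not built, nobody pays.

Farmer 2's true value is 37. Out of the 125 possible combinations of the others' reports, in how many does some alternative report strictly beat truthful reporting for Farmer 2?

124

Others report (5, 5, 5): truth gives 0; report 36 gives 1 > 0. Violating.
Others report (5, 5, 30): truth gives 0; report 30 gives 7 > 0. Violating.
Others report (5, 5, 36): truth gives 0; report 5 gives 32 > 0. Violating.
Others report (5, 5, 37): truth gives 0; report 5 gives 32 > 0. Violating.
Others report (30, 5, 5): truth gives 18; no alternative beats it.
(Checking all 125 profiles: 124 have a profitable deviation, 1 does not.)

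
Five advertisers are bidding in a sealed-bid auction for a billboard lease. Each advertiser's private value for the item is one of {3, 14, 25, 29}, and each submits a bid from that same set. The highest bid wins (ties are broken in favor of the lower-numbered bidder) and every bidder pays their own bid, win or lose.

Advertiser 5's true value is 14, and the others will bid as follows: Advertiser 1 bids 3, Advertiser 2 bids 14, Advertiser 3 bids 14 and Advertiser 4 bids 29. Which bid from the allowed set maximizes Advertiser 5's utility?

3

Bid 3: loses but pays 3, utility -3.
Bid 14: loses but pays 14, utility -14.
Bid 25: loses but pays 25, utility -25.
Bid 29: loses but pays 29, utility -29.
The best choice is 3 with utility -3.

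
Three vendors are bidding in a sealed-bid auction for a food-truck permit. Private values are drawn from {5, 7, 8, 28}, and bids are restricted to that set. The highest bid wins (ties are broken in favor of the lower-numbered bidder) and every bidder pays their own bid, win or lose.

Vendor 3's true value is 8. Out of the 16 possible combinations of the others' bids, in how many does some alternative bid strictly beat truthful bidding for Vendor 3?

13

Others bid (5, 5): truth gives 0; bid 7 gives 1 > 0. Violating.
Others bid (5, 8): truth gives -8; bid 5 gives -5 > -8. Violating.
Others bid (5, 28): truth gives -8; bid 5 gives -5 > -8. Violating.
Others bid (7, 8): truth gives -8; bid 5 gives -5 > -8. Violating.
Others bid (5, 7): truth gives 0; no alternative beats it.
Others bid (7, 5): truth gives 0; no alternative beats it.
(Checking all 16 profiles: 13 have a profitable deviation, 3 do not.)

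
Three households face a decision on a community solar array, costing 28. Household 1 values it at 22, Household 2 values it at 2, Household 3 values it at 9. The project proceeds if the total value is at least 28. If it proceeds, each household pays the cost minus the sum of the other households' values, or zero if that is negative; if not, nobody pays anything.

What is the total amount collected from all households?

Total value 33 ≥ cost 28, so it is built.
Household 1: others sum to 11; max(0, 28 - 11) = 17.
Household 2: others sum to 31; max(0, 28 - 31) = 0.
Household 3: others sum to 24; max(0, 28 - 24) = 4.
Total collected = 17 + 0 + 4 = 21.

21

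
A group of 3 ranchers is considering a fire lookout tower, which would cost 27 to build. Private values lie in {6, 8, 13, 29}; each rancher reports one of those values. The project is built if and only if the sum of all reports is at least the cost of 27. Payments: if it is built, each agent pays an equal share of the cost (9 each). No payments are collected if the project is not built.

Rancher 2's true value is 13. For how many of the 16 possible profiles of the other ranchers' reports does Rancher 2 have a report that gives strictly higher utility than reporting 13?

Others report (6, 6): truth gives 0; report 29 gives 4 > 0. Violating.
Others report (6, 8): truth gives 4; no alternative beats it.
Others report (6, 13): truth gives 4; no alternative beats it.
(Checking all 16 profiles: 1 has a profitable deviation, 15 do not.)

1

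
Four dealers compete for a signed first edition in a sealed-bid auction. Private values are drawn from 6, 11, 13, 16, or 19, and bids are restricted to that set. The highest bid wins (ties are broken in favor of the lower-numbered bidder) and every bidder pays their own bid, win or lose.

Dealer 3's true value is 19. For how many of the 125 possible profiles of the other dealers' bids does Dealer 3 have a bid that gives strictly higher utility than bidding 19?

81

Others bid (6, 6, 6): truth gives 0; bid 11 gives 8 > 0. Violating.
Others bid (6, 6, 11): truth gives 0; bid 11 gives 8 > 0. Violating.
Others bid (6, 6, 13): truth gives 0; bid 13 gives 6 > 0. Violating.
Others bid (6, 6, 16): truth gives 0; bid 16 gives 3 > 0. Violating.
Others bid (6, 6, 19): truth gives 0; no alternative beats it.
Others bid (6, 11, 19): truth gives 0; no alternative beats it.
(Checking all 125 profiles: 81 have a profitable deviation, 44 do not.)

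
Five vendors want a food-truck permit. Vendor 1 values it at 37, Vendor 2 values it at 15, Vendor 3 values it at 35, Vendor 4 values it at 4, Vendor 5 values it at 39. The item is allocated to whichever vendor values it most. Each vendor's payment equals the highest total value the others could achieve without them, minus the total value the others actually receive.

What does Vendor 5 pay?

37

Vendor 5 has the highest value and receives the item.
Without Vendor 5, the item would go to the next-highest value, 37, so the others could achieve 37.
With Vendor 5 present and winning, the others receive nothing, so their total is 0.
Payment = 37 - 0 = 37.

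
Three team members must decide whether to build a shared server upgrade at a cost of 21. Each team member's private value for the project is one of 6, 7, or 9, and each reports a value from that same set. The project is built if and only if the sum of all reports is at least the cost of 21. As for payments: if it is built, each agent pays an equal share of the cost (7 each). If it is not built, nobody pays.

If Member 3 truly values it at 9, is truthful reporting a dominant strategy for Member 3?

Check each profile of the others' reports and compare truth against every alternative report.
Others report (6, 6): truth gives 2, best alternative gives 0.
Others report (6, 7): truth gives 2, best alternative gives 0.
Others report (7, 6): truth gives 2, best alternative gives 0.
Others report (6, 9): truth gives 2, best alternative gives 2.
Others report (7, 7): truth gives 2, best alternative gives 2.
Others report (7, 9): truth gives 2, best alternative gives 2.
(Remaining 3 profiles checked similarly; truth is weakly best in each.)
In every case the truthful report is at least as good as any alternative, so it is a dominant strategy.

Yes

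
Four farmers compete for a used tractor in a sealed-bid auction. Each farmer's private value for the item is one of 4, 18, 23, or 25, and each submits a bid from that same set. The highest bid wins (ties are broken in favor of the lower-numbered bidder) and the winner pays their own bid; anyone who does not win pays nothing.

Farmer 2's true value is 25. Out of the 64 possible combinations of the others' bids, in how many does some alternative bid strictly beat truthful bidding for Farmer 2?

18

Others bid (4, 4, 4): truth gives 0; bid 18 gives 7 > 0. Violating.
Others bid (4, 4, 18): truth gives 0; bid 18 gives 7 > 0. Violating.
Others bid (4, 4, 23): truth gives 0; bid 23 gives 2 > 0. Violating.
Others bid (4, 18, 4): truth gives 0; bid 18 gives 7 > 0. Violating.
Others bid (4, 4, 25): truth gives 0; no alternative beats it.
Others bid (4, 18, 25): truth gives 0; no alternative beats it.
(Checking all 64 profiles: 18 have a profitable deviation, 46 do not.)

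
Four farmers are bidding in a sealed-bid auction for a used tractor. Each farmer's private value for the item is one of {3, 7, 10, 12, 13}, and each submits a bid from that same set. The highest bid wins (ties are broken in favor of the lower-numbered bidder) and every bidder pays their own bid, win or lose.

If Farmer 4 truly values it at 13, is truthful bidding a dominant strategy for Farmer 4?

No

Consider the case where Farmer 1 bids 3, Farmer 2 bids 3 and Farmer 3 bids 3.
Truthful bid 13: wins, pays 13, utility 13 - 13 = 0.
Bid 7 instead: wins, pays 7, utility 13 - 7 = 6.
Since 6 > 0, bidding 7 is strictly better here, so truthful bidding is not dominant.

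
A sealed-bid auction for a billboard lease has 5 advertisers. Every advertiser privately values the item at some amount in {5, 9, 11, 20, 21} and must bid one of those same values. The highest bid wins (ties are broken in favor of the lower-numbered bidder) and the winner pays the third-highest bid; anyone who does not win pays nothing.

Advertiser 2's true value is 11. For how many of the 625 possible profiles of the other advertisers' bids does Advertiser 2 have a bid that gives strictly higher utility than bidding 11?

64

Others bid (5, 5, 5, 20): truth gives 0; bid 20 gives 6 > 0. Violating.
Others bid (5, 5, 5, 21): truth gives 0; bid 21 gives 6 > 0. Violating.
Others bid (5, 5, 9, 20): truth gives 0; bid 20 gives 2 > 0. Violating.
Others bid (5, 5, 9, 21): truth gives 0; bid 21 gives 2 > 0. Violating.
Others bid (5, 5, 5, 5): truth gives 6; no alternative beats it.
Others bid (5, 5, 5, 9): truth gives 6; no alternative beats it.
(Checking all 625 profiles: 64 have a profitable deviation, 561 do not.)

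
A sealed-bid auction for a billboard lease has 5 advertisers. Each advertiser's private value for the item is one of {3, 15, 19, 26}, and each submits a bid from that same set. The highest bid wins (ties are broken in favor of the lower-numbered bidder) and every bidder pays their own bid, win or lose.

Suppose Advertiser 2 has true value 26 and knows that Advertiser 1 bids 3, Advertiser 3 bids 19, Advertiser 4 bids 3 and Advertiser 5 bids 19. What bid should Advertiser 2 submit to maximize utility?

19

Bid 3: loses but pays 3, utility -3.
Bid 15: loses but pays 15, utility -15.
Bid 19: wins, pays 19, utility 26 - 19 = 7.
Bid 26: wins, pays 26, utility 26 - 26 = 0.
The best choice is 19 with utility 7.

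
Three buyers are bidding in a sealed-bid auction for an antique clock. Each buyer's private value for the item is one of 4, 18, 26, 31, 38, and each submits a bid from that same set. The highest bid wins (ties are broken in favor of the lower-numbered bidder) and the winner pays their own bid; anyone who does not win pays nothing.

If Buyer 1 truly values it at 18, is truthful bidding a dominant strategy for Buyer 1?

No

Consider the case where Buyer 2 bids 4 and Buyer 3 bids 4.
Truthful bid 18: wins, pays 18, utility 18 - 18 = 0.
Bid 4 instead: wins, pays 4, utility 18 - 4 = 14.
Since 14 > 0, bidding 4 is strictly better here, so truthful bidding is not dominant.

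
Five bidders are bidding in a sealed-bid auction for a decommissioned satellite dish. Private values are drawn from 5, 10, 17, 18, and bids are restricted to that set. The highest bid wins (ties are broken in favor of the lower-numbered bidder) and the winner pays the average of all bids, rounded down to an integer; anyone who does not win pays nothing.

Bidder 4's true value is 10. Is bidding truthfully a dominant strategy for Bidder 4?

Consider the case where Bidder 1 bids 5, Bidder 2 bids 5, Bidder 3 bids 5 and Bidder 5 bids 17.
Truthful bid 10: loses, pays 0, utility 0.
Bid 17 instead: wins, pays 9, utility 10 - 9 = 1.
Since 1 > 0, bidding 17 is strictly better here, so truthful bidding is not dominant.

No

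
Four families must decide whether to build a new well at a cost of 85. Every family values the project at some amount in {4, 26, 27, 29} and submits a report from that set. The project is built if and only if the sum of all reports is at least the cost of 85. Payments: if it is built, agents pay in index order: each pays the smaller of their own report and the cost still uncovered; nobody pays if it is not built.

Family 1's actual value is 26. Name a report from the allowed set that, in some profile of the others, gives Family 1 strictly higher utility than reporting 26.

4

Suppose Family 2 reports 26, Family 3 reports 26 and Family 4 reports 29.
Report 26: project built, pays 26, utility 26 - 26 = 0.
Report 4: project built, pays 4, utility 26 - 4 = 22.
So reporting 4 beats truth here (22 > 0).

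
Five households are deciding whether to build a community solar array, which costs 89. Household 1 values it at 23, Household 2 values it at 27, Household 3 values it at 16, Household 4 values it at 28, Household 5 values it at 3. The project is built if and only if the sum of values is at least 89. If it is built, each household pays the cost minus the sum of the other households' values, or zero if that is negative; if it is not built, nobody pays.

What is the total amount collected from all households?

62

Total value 97 ≥ cost 89, so it is built.
Household 1: others sum to 74; max(0, 89 - 74) = 15.
Household 2: others sum to 70; max(0, 89 - 70) = 19.
Household 3: others sum to 81; max(0, 89 - 81) = 8.
Household 4: others sum to 69; max(0, 89 - 69) = 20.
Household 5: others sum to 94; max(0, 89 - 94) = 0.
Total collected = 15 + 19 + 8 + 20 + 0 = 62.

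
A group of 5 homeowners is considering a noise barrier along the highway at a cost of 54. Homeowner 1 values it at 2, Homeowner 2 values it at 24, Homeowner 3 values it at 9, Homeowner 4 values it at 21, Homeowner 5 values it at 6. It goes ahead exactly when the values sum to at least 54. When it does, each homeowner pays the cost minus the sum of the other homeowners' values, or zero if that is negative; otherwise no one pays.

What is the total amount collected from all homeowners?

Total value 62 ≥ cost 54, so it is built.
Homeowner 1: others sum to 60; max(0, 54 - 60) = 0.
Homeowner 2: others sum to 38; max(0, 54 - 38) = 16.
Homeowner 3: others sum to 53; max(0, 54 - 53) = 1.
Homeowner 4: others sum to 41; max(0, 54 - 41) = 13.
Homeowner 5: others sum to 56; max(0, 54 - 56) = 0.
Total collected = 0 + 16 + 1 + 13 + 0 = 30.

30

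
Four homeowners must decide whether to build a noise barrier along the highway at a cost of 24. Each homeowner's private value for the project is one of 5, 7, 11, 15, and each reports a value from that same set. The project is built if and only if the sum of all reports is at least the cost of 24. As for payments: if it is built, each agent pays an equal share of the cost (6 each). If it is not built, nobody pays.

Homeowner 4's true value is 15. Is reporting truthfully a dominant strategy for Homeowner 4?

Check each profile of the others' reports and compare truth against every alternative report.
Others report (5, 5, 5): truth gives 9, best alternative gives 9.
Others report (5, 5, 7): truth gives 9, best alternative gives 9.
Others report (5, 5, 11): truth gives 9, best alternative gives 9.
Others report (5, 5, 15): truth gives 9, best alternative gives 9.
Others report (5, 7, 5): truth gives 9, best alternative gives 9.
Others report (5, 7, 7): truth gives 9, best alternative gives 9.
(Remaining 58 profiles checked similarly; truth is weakly best in each.)
In every case the truthful report is at least as good as any alternative, so it is a dominant strategy.

Yes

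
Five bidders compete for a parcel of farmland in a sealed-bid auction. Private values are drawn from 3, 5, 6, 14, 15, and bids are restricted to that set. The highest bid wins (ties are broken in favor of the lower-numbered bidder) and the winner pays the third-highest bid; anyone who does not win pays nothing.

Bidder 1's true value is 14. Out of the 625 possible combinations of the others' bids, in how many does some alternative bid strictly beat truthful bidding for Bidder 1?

Others bid (3, 3, 3, 15): truth gives 0; bid 15 gives 11 > 0. Violating.
Others bid (3, 3, 5, 15): truth gives 0; bid 15 gives 9 > 0. Violating.
Others bid (3, 3, 6, 15): truth gives 0; bid 15 gives 8 > 0. Violating.
Others bid (3, 3, 15, 3): truth gives 0; bid 15 gives 11 > 0. Violating.
Others bid (3, 3, 3, 3): truth gives 11; no alternative beats it.
Others bid (3, 3, 3, 5): truth gives 11; no alternative beats it.
(Checking all 625 profiles: 108 have a profitable deviation, 517 do not.)

108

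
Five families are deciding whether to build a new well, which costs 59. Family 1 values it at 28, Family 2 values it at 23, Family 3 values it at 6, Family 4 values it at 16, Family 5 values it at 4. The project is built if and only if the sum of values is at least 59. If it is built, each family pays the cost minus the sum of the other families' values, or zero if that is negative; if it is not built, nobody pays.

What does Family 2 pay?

Total value 77 ≥ cost 59, so the project is built.
The other families' values sum to 54.
Cost minus that sum is 59 - 54 = 5.

5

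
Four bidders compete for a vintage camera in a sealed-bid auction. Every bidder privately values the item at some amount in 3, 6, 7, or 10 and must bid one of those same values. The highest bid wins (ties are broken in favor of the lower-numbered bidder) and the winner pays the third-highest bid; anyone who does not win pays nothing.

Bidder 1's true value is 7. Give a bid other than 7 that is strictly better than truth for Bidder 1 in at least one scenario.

Suppose Bidder 2 bids 3, Bidder 3 bids 3 and Bidder 4 bids 10.
Bid 7: loses, pays 0, utility 0.
Bid 10: wins, pays 3, utility 7 - 3 = 4.
So bidding 10 beats truth here (4 > 0).

10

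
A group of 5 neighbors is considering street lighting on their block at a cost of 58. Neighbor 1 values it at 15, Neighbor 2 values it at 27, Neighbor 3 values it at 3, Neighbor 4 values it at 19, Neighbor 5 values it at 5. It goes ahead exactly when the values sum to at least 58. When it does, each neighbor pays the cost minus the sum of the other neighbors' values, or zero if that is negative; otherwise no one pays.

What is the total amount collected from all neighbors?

28

Total value 69 ≥ cost 58, so it is built.
Neighbor 1: others sum to 54; max(0, 58 - 54) = 4.
Neighbor 2: others sum to 42; max(0, 58 - 42) = 16.
Neighbor 3: others sum to 66; max(0, 58 - 66) = 0.
Neighbor 4: others sum to 50; max(0, 58 - 50) = 8.
Neighbor 5: others sum to 64; max(0, 58 - 64) = 0.
Total collected = 4 + 16 + 0 + 8 + 0 = 28.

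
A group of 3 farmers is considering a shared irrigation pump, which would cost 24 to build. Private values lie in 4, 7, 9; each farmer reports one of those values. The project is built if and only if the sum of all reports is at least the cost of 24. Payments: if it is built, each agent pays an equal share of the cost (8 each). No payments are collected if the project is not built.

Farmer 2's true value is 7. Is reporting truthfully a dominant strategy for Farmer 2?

Consider the case where Farmer 1 reports 9 and Farmer 3 reports 9.
Truthful report 7: project built, pays 8, utility 7 - 8 = -1.
Report 4 instead: project not built, utility 0.
Since 0 > -1, reporting 4 is strictly better here, so truthful reporting is not dominant.

No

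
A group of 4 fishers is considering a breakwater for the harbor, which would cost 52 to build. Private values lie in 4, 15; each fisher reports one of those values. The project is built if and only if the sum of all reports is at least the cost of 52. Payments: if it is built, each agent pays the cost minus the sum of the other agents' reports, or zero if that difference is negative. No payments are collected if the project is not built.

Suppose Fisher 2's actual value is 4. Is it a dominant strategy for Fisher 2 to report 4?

Check each profile of the others' reports and compare truth against every alternative report.
Others report (15, 15, 15): truth gives 0, best alternative gives -3.
Others report (4, 4, 4): truth gives 0, best alternative gives 0.
Others report (4, 4, 15): truth gives 0, best alternative gives 0.
Others report (4, 15, 4): truth gives 0, best alternative gives 0.
Others report (4, 15, 15): truth gives 0, best alternative gives 0.
Others report (15, 4, 4): truth gives 0, best alternative gives 0.
(Remaining 2 profiles checked similarly; truth is weakly best in each.)
In every case the truthful report is at least as good as any alternative, so it is a dominant strategy.

Yes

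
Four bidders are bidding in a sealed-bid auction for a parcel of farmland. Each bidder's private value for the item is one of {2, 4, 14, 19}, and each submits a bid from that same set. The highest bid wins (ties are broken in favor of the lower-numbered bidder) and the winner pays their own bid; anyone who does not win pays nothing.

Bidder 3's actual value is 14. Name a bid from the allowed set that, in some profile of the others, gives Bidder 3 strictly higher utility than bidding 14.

4

Suppose Bidder 1 bids 2, Bidder 2 bids 2 and Bidder 4 bids 2.
Bid 14: wins, pays 14, utility 14 - 14 = 0.
Bid 4: wins, pays 4, utility 14 - 4 = 10.
So bidding 4 beats truth here (10 > 0).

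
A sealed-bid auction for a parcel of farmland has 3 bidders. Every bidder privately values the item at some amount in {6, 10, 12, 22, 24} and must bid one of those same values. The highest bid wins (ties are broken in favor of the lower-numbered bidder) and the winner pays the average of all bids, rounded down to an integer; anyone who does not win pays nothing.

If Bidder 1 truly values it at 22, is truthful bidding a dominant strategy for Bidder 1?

No

Consider the case where Bidder 2 bids 6 and Bidder 3 bids 6.
Truthful bid 22: wins, pays 11, utility 22 - 11 = 11.
Bid 6 instead: wins, pays 6, utility 22 - 6 = 16.
Since 16 > 11, bidding 6 is strictly better here, so truthful bidding is not dominant.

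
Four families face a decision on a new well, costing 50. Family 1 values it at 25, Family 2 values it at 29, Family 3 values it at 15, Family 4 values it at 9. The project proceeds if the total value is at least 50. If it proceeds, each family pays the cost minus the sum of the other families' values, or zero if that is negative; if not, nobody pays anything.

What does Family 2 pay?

1

Total value 78 ≥ cost 50, so the project is built.
The other families' values sum to 49.
Cost minus that sum is 50 - 49 = 1.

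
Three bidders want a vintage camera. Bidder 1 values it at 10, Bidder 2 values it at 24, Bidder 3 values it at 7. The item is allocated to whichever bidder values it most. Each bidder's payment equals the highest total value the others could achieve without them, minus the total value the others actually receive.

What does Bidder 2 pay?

10

Bidder 2 has the highest value and receives the item.
Without Bidder 2, the item would go to the next-highest value, 10, so the others could achieve 10.
With Bidder 2 present and winning, the others receive nothing, so their total is 0.
Payment = 10 - 0 = 10.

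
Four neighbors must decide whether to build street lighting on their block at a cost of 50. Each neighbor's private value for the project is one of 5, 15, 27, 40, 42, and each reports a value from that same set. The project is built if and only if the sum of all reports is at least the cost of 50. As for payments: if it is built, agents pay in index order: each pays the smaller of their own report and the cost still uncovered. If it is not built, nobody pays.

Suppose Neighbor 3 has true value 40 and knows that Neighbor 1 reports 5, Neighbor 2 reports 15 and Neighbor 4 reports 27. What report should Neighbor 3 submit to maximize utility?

5

Report 5: project built, pays 5, utility 40 - 5 = 35.
Report 15: project built, pays 15, utility 40 - 15 = 25.
Report 27: project built, pays 27, utility 40 - 27 = 13.
Report 40: project built, pays 30, utility 40 - 30 = 10.
Report 42: project built, pays 30, utility 40 - 30 = 10.
The best choice is 5 with utility 35.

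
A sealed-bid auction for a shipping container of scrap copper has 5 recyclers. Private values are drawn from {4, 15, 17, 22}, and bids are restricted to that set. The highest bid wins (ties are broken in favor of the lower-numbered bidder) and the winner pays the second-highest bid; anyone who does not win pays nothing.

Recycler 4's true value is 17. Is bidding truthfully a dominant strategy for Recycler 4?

Yes

Check each profile of the others' bids and compare truth against every alternative bid.
Others bid (4, 4, 4, 4): truth gives 13, best alternative gives 13.
Others bid (4, 4, 4, 15): truth gives 2, best alternative gives 2.
Others bid (4, 4, 15, 4): truth gives 2, best alternative gives 2.
Others bid (4, 4, 15, 15): truth gives 2, best alternative gives 2.
Others bid (4, 15, 4, 4): truth gives 2, best alternative gives 2.
Others bid (4, 15, 4, 15): truth gives 2, best alternative gives 2.
(Remaining 250 profiles checked similarly; truth is weakly best in each.)
In every case the truthful bid is at least as good as any alternative, so it is a dominant strategy.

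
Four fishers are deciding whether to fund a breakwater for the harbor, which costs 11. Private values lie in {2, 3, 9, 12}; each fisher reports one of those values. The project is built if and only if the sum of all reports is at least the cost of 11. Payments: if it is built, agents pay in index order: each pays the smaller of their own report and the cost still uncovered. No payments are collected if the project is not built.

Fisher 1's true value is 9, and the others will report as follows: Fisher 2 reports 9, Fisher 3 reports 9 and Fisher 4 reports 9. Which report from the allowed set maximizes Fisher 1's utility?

Report 2: project built, pays 2, utility 9 - 2 = 7.
Report 3: project built, pays 3, utility 9 - 3 = 6.
Report 9: project built, pays 9, utility 9 - 9 = 0.
Report 12: project built, pays 11, utility 9 - 11 = -2.
The best choice is 2 with utility 7.

2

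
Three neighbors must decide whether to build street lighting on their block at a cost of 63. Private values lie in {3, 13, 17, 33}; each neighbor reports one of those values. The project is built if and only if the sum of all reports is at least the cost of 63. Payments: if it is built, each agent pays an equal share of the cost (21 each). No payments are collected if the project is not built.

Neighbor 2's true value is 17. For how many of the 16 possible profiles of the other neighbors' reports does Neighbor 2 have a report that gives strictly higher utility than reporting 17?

4

Others report (13, 33): truth gives -4; report 3 gives 0 > -4. Violating.
Others report (17, 33): truth gives -4; report 3 gives 0 > -4. Violating.
Others report (33, 13): truth gives -4; report 3 gives 0 > -4. Violating.
Others report (33, 17): truth gives -4; report 3 gives 0 > -4. Violating.
Others report (3, 3): truth gives 0; no alternative beats it.
Others report (3, 13): truth gives 0; no alternative beats it.
(Checking all 16 profiles: 4 have a profitable deviation, 12 do not.)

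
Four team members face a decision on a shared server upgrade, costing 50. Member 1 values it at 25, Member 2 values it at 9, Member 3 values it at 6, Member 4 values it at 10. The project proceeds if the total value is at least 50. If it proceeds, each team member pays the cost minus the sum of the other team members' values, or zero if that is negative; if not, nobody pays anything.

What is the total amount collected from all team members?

50

Total value 50 ≥ cost 50, so it is built.
Member 1: others sum to 25; max(0, 50 - 25) = 25.
Member 2: others sum to 41; max(0, 50 - 41) = 9.
Member 3: others sum to 44; max(0, 50 - 44) = 6.
Member 4: others sum to 40; max(0, 50 - 40) = 10.
Total collected = 25 + 9 + 6 + 10 = 50.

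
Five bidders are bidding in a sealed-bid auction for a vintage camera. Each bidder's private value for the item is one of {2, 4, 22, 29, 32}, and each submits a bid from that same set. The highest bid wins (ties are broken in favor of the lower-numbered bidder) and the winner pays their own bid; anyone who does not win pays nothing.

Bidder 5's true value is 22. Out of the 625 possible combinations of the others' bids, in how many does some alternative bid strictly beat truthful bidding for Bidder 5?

1

Others bid (2, 2, 2, 2): truth gives 0; bid 4 gives 18 > 0. Violating.
Others bid (2, 2, 2, 4): truth gives 0; no alternative beats it.
Others bid (2, 2, 2, 22): truth gives 0; no alternative beats it.
(Checking all 625 profiles: 1 has a profitable deviation, 624 do not.)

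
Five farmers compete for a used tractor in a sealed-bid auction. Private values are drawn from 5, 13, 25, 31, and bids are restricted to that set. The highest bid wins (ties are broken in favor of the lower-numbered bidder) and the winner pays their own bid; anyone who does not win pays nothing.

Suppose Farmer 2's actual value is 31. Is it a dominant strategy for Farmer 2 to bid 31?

No

Consider the case where Farmer 1 bids 5, Farmer 3 bids 5, Farmer 4 bids 5 and Farmer 5 bids 5.
Truthful bid 31: wins, pays 31, utility 31 - 31 = 0.
Bid 13 instead: wins, pays 13, utility 31 - 13 = 18.
Since 18 > 0, bidding 13 is strictly better here, so truthful bidding is not dominant.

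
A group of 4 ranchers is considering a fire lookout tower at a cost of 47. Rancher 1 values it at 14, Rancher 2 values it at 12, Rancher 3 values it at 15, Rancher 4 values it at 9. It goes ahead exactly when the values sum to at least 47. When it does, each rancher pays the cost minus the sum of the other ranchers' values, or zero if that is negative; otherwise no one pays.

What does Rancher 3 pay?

Total value 50 ≥ cost 47, so the project is built.
The other ranchers' values sum to 35.
Cost minus that sum is 47 - 35 = 12.

12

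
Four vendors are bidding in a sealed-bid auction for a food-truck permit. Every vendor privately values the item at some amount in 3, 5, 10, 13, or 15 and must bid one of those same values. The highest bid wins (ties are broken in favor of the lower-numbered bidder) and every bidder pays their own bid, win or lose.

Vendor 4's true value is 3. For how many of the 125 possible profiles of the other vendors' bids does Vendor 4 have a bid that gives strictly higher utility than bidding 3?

Others bid (3, 3, 3): truth gives -3; bid 5 gives -2 > -3. Violating.
Others bid (3, 3, 5): truth gives -3; no alternative beats it.
Others bid (3, 3, 10): truth gives -3; no alternative beats it.
(Checking all 125 profiles: 1 has a profitable deviation, 124 do not.)

1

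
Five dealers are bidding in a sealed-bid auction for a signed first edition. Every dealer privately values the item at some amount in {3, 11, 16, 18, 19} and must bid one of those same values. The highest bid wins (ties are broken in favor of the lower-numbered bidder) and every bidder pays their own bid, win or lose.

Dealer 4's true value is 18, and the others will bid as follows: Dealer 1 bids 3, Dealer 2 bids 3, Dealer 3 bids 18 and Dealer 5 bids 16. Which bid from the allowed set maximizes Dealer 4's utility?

19

Bid 3: loses but pays 3, utility -3.
Bid 11: loses but pays 11, utility -11.
Bid 16: loses but pays 16, utility -16.
Bid 18: loses but pays 18, utility -18.
Bid 19: wins, pays 19, utility 18 - 19 = -1.
The best choice is 19 with utility -1.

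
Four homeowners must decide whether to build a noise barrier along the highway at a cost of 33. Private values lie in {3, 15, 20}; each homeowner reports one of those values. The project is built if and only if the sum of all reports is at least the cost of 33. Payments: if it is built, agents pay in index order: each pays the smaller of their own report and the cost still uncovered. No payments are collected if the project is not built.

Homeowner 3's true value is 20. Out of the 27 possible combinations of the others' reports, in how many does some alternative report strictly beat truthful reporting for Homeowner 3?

Others report (3, 3, 15): truth gives 0; report 15 gives 5 > 0. Violating.
Others report (3, 3, 20): truth gives 0; report 15 gives 5 > 0. Violating.
Others report (3, 15, 15): truth gives 5; report 3 gives 17 > 5. Violating.
Others report (3, 15, 20): truth gives 5; report 3 gives 17 > 5. Violating.
Others report (3, 3, 3): truth gives 0; no alternative beats it.
Others report (3, 15, 3): truth gives 5; no alternative beats it.
(Checking all 27 profiles: 10 have a profitable deviation, 17 do not.)

10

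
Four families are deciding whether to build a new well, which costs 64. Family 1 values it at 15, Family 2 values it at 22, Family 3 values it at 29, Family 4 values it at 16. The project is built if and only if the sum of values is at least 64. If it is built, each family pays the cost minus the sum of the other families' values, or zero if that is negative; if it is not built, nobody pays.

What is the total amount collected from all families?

Total value 82 ≥ cost 64, so it is built.
Family 1: others sum to 67; max(0, 64 - 67) = 0.
Family 2: others sum to 60; max(0, 64 - 60) = 4.
Family 3: others sum to 53; max(0, 64 - 53) = 11.
Family 4: others sum to 66; max(0, 64 - 66) = 0.
Total collected = 0 + 4 + 11 + 0 = 15.

15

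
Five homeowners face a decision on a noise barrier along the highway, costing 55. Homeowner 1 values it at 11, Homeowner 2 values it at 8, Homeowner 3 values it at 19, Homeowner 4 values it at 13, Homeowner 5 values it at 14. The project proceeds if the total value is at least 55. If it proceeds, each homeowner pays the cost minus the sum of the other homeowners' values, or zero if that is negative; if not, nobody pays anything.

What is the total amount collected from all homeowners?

17

Total value 65 ≥ cost 55, so it is built.
Homeowner 1: others sum to 54; max(0, 55 - 54) = 1.
Homeowner 2: others sum to 57; max(0, 55 - 57) = 0.
Homeowner 3: others sum to 46; max(0, 55 - 46) = 9.
Homeowner 4: others sum to 52; max(0, 55 - 52) = 3.
Homeowner 5: others sum to 51; max(0, 55 - 51) = 4.
Total collected = 1 + 0 + 9 + 3 + 4 = 17.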